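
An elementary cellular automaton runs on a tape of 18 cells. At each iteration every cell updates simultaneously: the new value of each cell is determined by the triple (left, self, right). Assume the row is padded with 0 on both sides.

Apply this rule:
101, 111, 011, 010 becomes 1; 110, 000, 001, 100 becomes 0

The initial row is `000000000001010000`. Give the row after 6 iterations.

000000000001000000

000000000001110000
000000000001100000
000000000001000000
000000000001000000  (fixed point — unchanged through iteration 6)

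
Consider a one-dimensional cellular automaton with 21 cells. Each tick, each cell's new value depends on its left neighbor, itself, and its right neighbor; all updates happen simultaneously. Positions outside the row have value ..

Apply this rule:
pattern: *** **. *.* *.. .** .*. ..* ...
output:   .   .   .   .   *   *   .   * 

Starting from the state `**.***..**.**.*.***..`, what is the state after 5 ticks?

*..*.*..*..*..*.*.*.*

tick 1: *..*....*..*..*.*...*
tick 2: *..*.**.*..*..*.*.*.*
tick 3: *..*.*..*..*..*.*.*.*
tick 4: *..*.*..*..*..*.*.*.*  (fixed point — unchanged through tick 5)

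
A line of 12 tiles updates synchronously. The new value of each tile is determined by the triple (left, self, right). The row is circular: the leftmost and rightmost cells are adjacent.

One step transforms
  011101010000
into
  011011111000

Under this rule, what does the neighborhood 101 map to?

1

At position 4 the neighborhood is 101; the next row has 1 there.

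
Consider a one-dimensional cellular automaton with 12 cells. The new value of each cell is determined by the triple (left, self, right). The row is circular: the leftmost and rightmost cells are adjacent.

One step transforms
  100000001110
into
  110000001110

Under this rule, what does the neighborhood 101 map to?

0

At position 11 the neighborhood is 101; the next row has 0 there.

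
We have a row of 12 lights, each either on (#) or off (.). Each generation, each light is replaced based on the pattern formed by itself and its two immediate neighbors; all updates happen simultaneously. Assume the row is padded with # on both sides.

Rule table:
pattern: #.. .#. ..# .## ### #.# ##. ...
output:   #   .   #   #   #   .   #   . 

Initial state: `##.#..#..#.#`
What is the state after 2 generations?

generation 1: ##..##.##..#
generation 2: ######.#####

######.#####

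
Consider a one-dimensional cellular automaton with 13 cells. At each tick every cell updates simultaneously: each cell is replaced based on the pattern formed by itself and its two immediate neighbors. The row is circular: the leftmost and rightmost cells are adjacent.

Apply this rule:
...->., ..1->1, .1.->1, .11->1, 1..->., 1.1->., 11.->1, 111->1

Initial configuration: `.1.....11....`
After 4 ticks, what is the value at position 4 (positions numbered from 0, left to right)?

1

tick 1: 11....111....
tick 2: 11...1111...1
tick 3: 11..11111..11
tick 4: 11.111111.111
position 4 holds 1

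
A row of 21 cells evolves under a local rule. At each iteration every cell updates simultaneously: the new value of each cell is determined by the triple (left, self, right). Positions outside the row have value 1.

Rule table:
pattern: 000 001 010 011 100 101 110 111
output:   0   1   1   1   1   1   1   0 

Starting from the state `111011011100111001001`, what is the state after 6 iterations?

001111110111101111111
111000011100111000000
001100110111101100001
111111111100111110011
000000000111100011110
100000001100110110011

100000001100110110011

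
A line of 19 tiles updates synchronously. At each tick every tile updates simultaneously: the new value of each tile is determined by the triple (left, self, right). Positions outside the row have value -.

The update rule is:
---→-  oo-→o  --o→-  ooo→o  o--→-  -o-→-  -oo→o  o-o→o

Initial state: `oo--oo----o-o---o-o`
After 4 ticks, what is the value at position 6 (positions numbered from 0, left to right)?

oo--oo-----o-----o-
oo--oo-------------
oo--oo-------------  (fixed point — unchanged through tick 4)
position 6 holds -

-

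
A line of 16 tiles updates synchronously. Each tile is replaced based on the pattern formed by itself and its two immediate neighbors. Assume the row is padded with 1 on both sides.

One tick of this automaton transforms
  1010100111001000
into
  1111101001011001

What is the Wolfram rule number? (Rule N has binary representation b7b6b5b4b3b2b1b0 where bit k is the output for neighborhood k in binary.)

102

position 8: 111 → 0  (bit 7 = 0)
position 0: 110 → 1  (bit 6 = 1)
position 1: 101 → 1  (bit 5 = 1)
position 5: 100 → 0  (bit 4 = 0)
position 7: 011 → 0  (bit 3 = 0)
position 2: 010 → 1  (bit 2 = 1)
position 6: 001 → 1  (bit 1 = 1)
position 14: 000 → 0  (bit 0 = 0)
bits b7..b0 = 01100110 = 102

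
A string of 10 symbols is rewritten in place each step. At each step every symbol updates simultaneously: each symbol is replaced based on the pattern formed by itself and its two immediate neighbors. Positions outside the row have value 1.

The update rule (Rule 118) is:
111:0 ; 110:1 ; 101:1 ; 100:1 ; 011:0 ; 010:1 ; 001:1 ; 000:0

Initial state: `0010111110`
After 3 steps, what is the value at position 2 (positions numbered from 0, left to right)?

1111000011
0001100100
1010111111
position 2 holds 1

1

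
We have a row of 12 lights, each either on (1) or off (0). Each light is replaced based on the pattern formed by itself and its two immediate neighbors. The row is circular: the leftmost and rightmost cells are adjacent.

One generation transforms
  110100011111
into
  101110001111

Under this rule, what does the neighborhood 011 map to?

At position 7 the neighborhood is 011; the next row has 0 there.

0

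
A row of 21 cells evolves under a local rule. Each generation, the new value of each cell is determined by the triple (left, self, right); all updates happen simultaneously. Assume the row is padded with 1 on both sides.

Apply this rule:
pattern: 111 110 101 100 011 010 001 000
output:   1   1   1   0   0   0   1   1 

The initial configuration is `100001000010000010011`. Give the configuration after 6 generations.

101110011100111100101
110110101101011101010
111011010110101110101
111101101011010111010
111110110101101011101
111111011010110101110

111111011010110101110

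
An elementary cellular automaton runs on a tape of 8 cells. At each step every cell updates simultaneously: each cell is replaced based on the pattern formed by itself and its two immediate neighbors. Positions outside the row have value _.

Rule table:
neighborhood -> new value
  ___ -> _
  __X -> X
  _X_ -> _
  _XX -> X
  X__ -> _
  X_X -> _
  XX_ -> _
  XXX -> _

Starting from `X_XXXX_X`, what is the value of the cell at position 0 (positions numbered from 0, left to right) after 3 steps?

__X_____
_X______
X_______
position 0 holds X

X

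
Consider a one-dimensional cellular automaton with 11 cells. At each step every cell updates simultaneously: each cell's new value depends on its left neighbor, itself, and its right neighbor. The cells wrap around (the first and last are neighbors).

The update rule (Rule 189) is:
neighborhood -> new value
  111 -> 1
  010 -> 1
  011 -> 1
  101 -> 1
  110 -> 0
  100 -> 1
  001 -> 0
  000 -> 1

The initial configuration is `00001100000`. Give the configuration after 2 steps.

11101011111
11011111111

11011111111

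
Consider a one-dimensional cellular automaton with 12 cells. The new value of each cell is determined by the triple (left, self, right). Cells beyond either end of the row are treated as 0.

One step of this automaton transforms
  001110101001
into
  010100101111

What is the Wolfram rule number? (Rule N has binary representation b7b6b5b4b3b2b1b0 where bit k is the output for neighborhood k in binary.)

150

position 3: 111 → 1  (bit 7 = 1)
position 4: 110 → 0  (bit 6 = 0)
position 5: 101 → 0  (bit 5 = 0)
position 9: 100 → 1  (bit 4 = 1)
position 2: 011 → 0  (bit 3 = 0)
position 6: 010 → 1  (bit 2 = 1)
position 1: 001 → 1  (bit 1 = 1)
position 0: 000 → 0  (bit 0 = 0)
bits b7..b0 = 10010110 = 150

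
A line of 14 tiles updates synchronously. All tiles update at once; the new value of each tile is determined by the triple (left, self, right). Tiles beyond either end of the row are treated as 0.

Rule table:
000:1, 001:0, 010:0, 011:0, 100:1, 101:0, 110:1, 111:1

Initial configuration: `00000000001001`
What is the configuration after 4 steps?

11111111100100
01111111110011
00111111111001
10011111111100

10011111111100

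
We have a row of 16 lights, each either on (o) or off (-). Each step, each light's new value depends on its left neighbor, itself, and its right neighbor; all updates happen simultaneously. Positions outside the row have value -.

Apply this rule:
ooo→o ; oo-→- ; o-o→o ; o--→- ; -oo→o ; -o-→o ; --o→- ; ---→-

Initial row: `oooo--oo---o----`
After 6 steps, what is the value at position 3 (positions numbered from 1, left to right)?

ooo---o----o----
oo----o----o----
o-----o----o----
o-----o----o----  (fixed point — unchanged through step 6)
position 3 holds -

-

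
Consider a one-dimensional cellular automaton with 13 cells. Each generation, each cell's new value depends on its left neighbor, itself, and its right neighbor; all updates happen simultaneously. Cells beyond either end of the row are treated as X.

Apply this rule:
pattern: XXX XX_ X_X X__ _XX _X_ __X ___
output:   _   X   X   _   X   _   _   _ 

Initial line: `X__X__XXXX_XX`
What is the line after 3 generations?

X_________XX_

X_____X__XXX_
X________X_XX
X_________XX_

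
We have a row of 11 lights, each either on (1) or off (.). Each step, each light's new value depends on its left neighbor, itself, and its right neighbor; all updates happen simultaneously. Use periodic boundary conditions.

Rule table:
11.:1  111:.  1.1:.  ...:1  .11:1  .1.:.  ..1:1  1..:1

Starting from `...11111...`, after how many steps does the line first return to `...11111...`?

1111...1111
...11111...

2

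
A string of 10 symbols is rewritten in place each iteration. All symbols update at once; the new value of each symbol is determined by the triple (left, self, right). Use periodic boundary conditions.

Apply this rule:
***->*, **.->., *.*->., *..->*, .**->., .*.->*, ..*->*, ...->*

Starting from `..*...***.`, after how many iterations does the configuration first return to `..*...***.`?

******.*.*
*****..*..
.***.*****
..*...***.

4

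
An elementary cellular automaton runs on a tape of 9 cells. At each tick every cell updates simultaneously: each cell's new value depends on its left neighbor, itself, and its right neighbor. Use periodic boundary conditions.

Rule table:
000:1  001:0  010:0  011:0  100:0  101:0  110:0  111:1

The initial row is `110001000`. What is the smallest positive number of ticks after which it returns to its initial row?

2

000100010
110001000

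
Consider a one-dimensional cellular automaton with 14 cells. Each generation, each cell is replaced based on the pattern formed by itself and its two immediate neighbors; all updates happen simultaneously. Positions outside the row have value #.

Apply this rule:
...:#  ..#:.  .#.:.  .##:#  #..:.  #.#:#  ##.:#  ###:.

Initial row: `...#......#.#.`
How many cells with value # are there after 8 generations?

.#...####..#.#
#..#.#..#...##
#...#.....#.#.
#.#...###..#.#
##..#.#.#...##
.#...#.#..#.#.
#..#..#....#.#
#.......##..##
count of #: 5

5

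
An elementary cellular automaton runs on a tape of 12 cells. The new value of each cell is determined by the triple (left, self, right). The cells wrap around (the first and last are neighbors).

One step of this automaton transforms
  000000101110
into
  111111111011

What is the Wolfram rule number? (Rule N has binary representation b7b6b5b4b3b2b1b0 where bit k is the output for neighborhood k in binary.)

127

position 9: 111 → 0  (bit 7 = 0)
position 10: 110 → 1  (bit 6 = 1)
position 7: 101 → 1  (bit 5 = 1)
position 11: 100 → 1  (bit 4 = 1)
position 8: 011 → 1  (bit 3 = 1)
position 6: 010 → 1  (bit 2 = 1)
position 5: 001 → 1  (bit 1 = 1)
position 0: 000 → 1  (bit 0 = 1)
bits b7..b0 = 01111111 = 127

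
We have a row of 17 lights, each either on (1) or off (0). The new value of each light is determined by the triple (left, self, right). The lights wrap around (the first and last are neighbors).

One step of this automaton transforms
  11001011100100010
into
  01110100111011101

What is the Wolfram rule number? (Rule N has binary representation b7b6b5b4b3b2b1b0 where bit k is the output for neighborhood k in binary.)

115

position 7: 111 → 0  (bit 7 = 0)
position 1: 110 → 1  (bit 6 = 1)
position 5: 101 → 1  (bit 5 = 1)
position 2: 100 → 1  (bit 4 = 1)
position 0: 011 → 0  (bit 3 = 0)
position 4: 010 → 0  (bit 2 = 0)
position 3: 001 → 1  (bit 1 = 1)
position 13: 000 → 1  (bit 0 = 1)
bits b7..b0 = 01110011 = 115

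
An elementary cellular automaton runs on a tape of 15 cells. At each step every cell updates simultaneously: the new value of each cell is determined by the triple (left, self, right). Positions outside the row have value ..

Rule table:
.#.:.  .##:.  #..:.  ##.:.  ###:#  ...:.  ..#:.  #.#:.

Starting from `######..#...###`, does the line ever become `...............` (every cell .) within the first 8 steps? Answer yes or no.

yes

.####........#.
..##...........
...............
all cells are . at step 3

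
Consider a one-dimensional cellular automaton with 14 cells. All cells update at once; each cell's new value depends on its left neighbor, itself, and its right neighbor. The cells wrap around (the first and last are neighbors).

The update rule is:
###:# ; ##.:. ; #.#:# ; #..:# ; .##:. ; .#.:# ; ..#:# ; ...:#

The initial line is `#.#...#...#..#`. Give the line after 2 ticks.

.############.
#.##########.#

#.##########.#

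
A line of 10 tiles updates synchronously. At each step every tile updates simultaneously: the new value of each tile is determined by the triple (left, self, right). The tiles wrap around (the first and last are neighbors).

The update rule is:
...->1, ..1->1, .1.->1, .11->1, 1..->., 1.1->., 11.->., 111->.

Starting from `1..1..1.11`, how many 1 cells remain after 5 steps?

..11.11.1.
111..1..1.
1...11.11.
1.111..1..
1.1...11.1
count of 1: 5

5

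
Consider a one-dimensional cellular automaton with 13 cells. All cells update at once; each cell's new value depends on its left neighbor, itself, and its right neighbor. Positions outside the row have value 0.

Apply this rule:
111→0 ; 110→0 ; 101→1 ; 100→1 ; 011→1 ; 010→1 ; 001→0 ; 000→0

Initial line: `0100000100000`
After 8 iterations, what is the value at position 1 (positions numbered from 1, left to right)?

0

0110000110000
0101000101000
0111100111100
0100010100010
0110011110011
0101010001010
0111111001111
0100000101000
position 1 holds 0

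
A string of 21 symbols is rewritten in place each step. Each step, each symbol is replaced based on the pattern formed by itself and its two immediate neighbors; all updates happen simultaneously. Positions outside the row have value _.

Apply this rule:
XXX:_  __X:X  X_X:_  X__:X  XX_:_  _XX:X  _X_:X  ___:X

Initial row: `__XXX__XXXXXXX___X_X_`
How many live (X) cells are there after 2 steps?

12

XXX__XXX______XXXX_XX
X__XXX__XXXXXXX____X_
count of X: 12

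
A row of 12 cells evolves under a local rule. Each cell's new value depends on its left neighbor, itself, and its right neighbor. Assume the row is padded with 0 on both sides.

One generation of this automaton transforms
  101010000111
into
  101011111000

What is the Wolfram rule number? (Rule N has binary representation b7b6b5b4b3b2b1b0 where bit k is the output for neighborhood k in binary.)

position 10: 111 → 0  (bit 7 = 0)
position 11: 110 → 0  (bit 6 = 0)
position 1: 101 → 0  (bit 5 = 0)
position 5: 100 → 1  (bit 4 = 1)
position 9: 011 → 0  (bit 3 = 0)
position 0: 010 → 1  (bit 2 = 1)
position 8: 001 → 1  (bit 1 = 1)
position 6: 000 → 1  (bit 0 = 1)
bits b7..b0 = 00010111 = 23

23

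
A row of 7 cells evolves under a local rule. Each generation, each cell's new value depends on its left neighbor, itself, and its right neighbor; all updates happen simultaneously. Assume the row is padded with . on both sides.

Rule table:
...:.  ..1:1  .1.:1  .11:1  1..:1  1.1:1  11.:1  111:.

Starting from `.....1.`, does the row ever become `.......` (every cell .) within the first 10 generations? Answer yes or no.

no

....111
...11.1
..11111
.11...1
1111.11
1..1111
1111..1
1..1111  (repeats generation 6; period 2)
generation 10: 1..1111
generation 10 is 1..1111, still not uniform .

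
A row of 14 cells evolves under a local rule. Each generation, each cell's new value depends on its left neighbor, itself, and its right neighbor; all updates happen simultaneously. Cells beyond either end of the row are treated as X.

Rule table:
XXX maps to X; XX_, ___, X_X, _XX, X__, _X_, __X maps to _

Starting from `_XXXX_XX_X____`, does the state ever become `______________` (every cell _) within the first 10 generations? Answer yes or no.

generation 1: __XX__________
generation 2: ______________
all cells are _ at generation 2

yes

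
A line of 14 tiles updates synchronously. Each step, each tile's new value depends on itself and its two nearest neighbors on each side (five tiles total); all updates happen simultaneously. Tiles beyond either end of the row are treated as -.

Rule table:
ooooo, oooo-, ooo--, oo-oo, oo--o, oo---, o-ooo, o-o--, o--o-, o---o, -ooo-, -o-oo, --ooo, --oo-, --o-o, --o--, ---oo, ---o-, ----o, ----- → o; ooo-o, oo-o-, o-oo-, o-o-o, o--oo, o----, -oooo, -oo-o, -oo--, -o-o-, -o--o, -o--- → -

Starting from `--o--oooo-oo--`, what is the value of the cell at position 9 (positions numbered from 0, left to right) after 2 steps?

o

ooo--o-o-o--o-
oooooo---o-oo-
position 9 holds o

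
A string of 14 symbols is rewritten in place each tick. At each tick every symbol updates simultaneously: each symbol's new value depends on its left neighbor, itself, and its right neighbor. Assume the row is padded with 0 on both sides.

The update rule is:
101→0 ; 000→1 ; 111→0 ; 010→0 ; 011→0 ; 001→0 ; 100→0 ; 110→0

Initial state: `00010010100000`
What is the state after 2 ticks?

11000000001111
00011111100000

00011111100000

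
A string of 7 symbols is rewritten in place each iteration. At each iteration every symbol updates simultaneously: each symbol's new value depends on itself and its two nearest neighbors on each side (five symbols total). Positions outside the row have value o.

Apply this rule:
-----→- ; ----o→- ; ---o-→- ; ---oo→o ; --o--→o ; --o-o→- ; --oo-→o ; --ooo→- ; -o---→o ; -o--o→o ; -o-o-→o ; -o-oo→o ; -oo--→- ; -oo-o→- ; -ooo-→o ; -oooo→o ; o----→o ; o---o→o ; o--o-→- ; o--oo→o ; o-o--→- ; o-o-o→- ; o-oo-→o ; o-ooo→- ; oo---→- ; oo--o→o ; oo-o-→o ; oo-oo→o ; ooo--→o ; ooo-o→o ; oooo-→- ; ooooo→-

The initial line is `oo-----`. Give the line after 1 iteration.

-o-o--o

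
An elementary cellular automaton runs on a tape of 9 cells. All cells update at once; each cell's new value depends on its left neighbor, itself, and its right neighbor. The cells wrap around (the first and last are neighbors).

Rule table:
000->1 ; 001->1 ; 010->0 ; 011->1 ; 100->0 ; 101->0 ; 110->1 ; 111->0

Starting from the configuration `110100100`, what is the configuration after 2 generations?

010110011

generation 1: 110001001
generation 2: 010110011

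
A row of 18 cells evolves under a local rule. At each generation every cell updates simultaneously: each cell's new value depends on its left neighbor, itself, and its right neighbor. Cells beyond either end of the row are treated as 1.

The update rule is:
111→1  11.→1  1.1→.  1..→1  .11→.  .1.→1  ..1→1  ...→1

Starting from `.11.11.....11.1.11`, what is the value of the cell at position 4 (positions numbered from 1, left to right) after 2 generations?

1

..1..111111.1.1..1
11111.11111.1.111.
position 4 holds 1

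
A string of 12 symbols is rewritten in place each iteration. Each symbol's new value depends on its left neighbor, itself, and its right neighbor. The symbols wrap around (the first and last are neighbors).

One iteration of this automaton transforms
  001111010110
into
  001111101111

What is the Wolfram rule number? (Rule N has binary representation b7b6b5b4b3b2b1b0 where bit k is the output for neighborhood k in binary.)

position 3: 111 → 1  (bit 7 = 1)
position 5: 110 → 1  (bit 6 = 1)
position 6: 101 → 1  (bit 5 = 1)
position 11: 100 → 1  (bit 4 = 1)
position 2: 011 → 1  (bit 3 = 1)
position 7: 010 → 0  (bit 2 = 0)
position 1: 001 → 0  (bit 1 = 0)
position 0: 000 → 0  (bit 0 = 0)
bits b7..b0 = 11111000 = 248

248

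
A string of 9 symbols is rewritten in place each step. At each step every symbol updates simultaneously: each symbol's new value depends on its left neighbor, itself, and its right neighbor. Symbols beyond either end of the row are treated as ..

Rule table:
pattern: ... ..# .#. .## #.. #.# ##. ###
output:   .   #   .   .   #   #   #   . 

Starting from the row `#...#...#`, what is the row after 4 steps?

#.#.#.#.#

.#.#.#.#.
#.#.#.#.#
.#.#.#.#.  (repeats step 1; period 2)
step 4: #.#.#.#.#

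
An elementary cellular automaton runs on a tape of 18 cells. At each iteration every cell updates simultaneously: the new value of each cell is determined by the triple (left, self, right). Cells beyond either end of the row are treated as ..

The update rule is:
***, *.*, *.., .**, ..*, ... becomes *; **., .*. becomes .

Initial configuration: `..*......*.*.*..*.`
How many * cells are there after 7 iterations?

iteration 1: **.******.*.*.**.*
iteration 2: *.******.*.*.**.*.
iteration 3: .******.*.*.**.*.*
iteration 4: ******.*.*.**.*.*.
iteration 5: *****.*.*.**.*.*.*
iteration 6: ****.*.*.**.*.*.*.
iteration 7: ***.*.*.**.*.*.*.*
count of *: 11

11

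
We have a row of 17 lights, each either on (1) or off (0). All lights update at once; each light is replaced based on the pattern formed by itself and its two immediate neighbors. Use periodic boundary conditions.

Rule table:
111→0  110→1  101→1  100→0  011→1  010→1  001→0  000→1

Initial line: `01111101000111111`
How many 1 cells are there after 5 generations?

generation 1: 11000111010100001
generation 2: 01010101111101101
generation 3: 11111111000111111
generation 4: 00000001010100000
generation 5: 11111101111101111
count of 1: 15

15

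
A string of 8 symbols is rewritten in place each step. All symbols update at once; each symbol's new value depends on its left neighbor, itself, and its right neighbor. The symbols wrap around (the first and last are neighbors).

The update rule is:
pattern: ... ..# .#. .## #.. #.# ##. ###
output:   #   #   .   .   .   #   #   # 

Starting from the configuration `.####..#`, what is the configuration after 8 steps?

.###.#.#

#.###.#.
.#.###.#
#.#.###.
.#.#.###
#.#.#.##
##.#.#.#
###.#.#.
.###.#.#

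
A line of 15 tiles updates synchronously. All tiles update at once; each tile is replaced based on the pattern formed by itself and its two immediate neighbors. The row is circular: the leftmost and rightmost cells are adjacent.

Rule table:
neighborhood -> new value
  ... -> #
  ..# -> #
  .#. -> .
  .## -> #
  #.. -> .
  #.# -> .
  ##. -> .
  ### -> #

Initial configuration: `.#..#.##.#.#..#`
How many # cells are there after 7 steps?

9

...#..#......#.
###..#..#####..
##..#..#####..#
#..#..#####..##
..#..#####..###
.#..#####..###.
#..#####..###..
count of #: 9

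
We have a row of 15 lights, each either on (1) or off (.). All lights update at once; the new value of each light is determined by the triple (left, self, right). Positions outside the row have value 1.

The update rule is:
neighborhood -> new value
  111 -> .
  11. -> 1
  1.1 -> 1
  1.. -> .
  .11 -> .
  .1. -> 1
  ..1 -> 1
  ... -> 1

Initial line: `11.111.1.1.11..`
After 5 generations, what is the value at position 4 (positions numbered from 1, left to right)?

1

.11..111111.1.1
1.1.1.....1111.
11111.1111...11
....11...1.11..
.111.1.1111.1.1
position 4 holds 1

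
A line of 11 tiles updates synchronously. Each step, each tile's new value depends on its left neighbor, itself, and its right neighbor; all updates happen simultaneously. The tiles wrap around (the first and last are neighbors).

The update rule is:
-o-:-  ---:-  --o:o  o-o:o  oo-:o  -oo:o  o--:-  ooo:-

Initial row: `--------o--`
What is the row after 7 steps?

-------o---
------o----
-----o-----
----o------
---o-------
--o--------
-o---------

-o---------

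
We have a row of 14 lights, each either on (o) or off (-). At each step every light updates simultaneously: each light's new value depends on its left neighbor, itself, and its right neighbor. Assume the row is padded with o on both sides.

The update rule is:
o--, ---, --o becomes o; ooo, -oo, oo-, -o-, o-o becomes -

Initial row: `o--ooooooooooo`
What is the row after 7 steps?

ooo-----------

-oo-----------
---ooooooooooo
ooo-----------
---ooooooooooo  (repeats step 2; period 2)
step 7: ooo-----------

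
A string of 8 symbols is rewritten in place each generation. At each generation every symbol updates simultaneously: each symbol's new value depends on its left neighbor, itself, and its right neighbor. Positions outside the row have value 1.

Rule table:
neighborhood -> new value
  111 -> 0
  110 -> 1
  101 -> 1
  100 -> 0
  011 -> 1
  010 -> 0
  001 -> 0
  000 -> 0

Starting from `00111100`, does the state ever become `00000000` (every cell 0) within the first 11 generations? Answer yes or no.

yes

00100100
00000000
all cells are 0 at generation 2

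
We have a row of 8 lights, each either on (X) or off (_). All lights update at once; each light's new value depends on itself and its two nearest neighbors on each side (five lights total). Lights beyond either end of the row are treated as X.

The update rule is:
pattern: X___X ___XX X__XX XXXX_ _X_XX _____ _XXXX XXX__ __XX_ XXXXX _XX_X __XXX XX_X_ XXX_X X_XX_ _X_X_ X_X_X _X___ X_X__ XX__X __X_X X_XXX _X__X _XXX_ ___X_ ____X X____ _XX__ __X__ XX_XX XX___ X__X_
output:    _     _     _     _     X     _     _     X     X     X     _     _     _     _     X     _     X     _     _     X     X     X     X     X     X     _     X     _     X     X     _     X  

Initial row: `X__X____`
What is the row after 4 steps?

_X_XXX_X

step 1: XXXX_X__
step 2: XX____X_
step 3: _X_X_XXX
step 4: _X_XXX_X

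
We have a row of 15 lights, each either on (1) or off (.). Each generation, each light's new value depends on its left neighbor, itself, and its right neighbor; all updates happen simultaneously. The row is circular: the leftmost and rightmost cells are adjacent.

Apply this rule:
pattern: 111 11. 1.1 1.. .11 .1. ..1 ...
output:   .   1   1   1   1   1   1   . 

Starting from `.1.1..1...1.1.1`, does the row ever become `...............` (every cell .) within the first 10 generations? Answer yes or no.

11111111.111111
.......111.....
......11.11....
.....1111111...
....11.....11..
...1111...1111.
..11..11.11..11
111111111111111
...............
all cells are . at generation 9

yes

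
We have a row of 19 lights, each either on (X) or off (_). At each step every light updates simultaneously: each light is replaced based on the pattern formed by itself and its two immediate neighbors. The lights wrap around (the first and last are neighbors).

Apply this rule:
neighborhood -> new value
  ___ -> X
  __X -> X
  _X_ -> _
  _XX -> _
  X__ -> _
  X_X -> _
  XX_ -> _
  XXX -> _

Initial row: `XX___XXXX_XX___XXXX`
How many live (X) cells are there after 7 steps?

step 1: ___XX________XX____
step 2: XXX___XXXXXXX___XXX
step 3: ____XX________XX___
step 4: XXXX___XXXXXXX___XX
step 5: _____XX________XX__
step 6: XXXXX___XXXXXXX___X
step 7: ______XX________XX_
count of X: 4

4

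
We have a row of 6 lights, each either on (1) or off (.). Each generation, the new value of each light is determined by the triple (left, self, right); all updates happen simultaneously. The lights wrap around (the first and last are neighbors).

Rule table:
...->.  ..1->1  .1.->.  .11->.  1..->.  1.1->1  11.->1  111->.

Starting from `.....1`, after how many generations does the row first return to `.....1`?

....1.
...1..
..1...
.1....
1.....
.....1

6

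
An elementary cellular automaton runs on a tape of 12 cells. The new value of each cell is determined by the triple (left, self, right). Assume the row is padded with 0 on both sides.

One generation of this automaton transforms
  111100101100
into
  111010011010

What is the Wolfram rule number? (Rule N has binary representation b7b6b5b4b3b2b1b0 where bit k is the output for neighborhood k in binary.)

184

position 1: 111 → 1  (bit 7 = 1)
position 3: 110 → 0  (bit 6 = 0)
position 7: 101 → 1  (bit 5 = 1)
position 4: 100 → 1  (bit 4 = 1)
position 0: 011 → 1  (bit 3 = 1)
position 6: 010 → 0  (bit 2 = 0)
position 5: 001 → 0  (bit 1 = 0)
position 11: 000 → 0  (bit 0 = 0)
bits b7..b0 = 10111000 = 184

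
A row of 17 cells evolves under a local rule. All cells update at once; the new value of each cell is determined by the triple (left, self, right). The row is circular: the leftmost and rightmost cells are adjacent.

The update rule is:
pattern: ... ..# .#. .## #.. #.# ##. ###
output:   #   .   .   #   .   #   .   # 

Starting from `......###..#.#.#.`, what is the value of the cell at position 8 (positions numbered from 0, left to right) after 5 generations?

.

generation 1: #####.##....#.#..
generation 2: ####.##..##..#...
generation 3: ###.##...#.....#.
generation 4: ##.##..#...###..#
generation 5: #.##.....#.##...#
position 8 holds .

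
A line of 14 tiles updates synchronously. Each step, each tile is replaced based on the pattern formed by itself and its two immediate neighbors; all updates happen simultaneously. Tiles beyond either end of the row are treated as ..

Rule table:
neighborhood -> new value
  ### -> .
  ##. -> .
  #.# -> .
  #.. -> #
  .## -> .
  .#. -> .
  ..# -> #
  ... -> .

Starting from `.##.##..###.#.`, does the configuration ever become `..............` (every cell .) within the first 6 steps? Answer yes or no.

#.....##.....#
.#...#..#...#.
#.#.#.##.#.#.#
..............
all cells are . at step 4

yes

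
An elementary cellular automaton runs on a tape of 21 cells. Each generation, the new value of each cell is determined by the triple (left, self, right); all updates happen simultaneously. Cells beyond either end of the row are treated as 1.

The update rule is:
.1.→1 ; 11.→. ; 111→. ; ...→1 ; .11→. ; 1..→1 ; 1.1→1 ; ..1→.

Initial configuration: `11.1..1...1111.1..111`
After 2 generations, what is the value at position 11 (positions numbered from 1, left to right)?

1

..111.111.....111....
1....1...1111....111.
position 11 holds 1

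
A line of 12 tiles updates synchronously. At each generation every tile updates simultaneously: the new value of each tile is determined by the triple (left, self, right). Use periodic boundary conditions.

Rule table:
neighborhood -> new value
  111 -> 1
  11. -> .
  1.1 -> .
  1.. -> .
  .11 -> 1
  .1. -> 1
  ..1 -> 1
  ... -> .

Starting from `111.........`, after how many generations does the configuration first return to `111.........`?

12

11.........1
1.........11
.........111
........111.
.......111..
......111...
.....111....
....111.....
...111......
..111.......
.111........
111.........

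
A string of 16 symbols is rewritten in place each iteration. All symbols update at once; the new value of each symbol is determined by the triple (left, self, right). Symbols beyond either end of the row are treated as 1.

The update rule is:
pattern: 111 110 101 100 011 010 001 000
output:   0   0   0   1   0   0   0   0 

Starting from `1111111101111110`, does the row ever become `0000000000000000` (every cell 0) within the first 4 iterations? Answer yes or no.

yes

0000000000000000
all cells are 0 at iteration 1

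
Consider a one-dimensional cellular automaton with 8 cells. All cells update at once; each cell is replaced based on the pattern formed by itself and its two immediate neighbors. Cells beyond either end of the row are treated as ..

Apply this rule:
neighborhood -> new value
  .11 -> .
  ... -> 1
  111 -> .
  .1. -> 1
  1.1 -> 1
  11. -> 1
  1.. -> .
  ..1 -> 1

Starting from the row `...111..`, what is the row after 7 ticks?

111..1.1
..1.1111
1111...1
...1.111
11111..1
....1.11
111111.1

111111.1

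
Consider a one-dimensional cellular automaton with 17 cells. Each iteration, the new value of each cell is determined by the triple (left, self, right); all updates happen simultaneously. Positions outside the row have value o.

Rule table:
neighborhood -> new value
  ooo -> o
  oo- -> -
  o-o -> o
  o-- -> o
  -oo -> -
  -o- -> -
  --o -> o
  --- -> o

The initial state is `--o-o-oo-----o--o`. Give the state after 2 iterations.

oo-o-o--ooooo-oo-
o-o-o-oo-ooo-o--o

o-o-o-oo-ooo-o--o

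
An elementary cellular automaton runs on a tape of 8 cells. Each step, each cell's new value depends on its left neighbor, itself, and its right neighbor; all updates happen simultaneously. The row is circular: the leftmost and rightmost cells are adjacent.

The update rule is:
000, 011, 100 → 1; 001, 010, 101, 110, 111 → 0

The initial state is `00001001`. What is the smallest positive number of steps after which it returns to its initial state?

24

step 1: 11100100
step 2: 10010010
step 3: 01001000
step 4: 00100111
step 5: 10010100
step 6: 01000010
step 7: 00111001
step 8: 10100100
step 9: 00010010
step 10: 11001001
step 11: 00100101
step 12: 10010000
step 13: 01001110
step 14: 00101001
step 15: 10000100
step 16: 01110010
step 17: 01001001
step 18: 00100100
step 19: 10010011
step 20: 01001010
step 21: 00100001
step 22: 10011100
step 23: 01010010
step 24: 00001001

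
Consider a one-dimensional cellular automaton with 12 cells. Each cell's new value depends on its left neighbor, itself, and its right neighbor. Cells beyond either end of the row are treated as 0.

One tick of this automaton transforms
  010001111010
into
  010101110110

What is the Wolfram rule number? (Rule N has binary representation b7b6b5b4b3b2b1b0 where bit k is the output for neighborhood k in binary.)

173

position 6: 111 → 1  (bit 7 = 1)
position 8: 110 → 0  (bit 6 = 0)
position 9: 101 → 1  (bit 5 = 1)
position 2: 100 → 0  (bit 4 = 0)
position 5: 011 → 1  (bit 3 = 1)
position 1: 010 → 1  (bit 2 = 1)
position 0: 001 → 0  (bit 1 = 0)
position 3: 000 → 1  (bit 0 = 1)
bits b7..b0 = 10101101 = 173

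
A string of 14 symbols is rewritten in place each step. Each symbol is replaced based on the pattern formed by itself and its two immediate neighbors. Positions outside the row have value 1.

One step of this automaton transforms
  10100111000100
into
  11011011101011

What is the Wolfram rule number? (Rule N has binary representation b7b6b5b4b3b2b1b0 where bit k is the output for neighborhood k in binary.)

position 6: 111 → 1  (bit 7 = 1)
position 0: 110 → 1  (bit 6 = 1)
position 1: 101 → 1  (bit 5 = 1)
position 3: 100 → 1  (bit 4 = 1)
position 5: 011 → 0  (bit 3 = 0)
position 2: 010 → 0  (bit 2 = 0)
position 4: 001 → 1  (bit 1 = 1)
position 9: 000 → 0  (bit 0 = 0)
bits b7..b0 = 11110010 = 242

242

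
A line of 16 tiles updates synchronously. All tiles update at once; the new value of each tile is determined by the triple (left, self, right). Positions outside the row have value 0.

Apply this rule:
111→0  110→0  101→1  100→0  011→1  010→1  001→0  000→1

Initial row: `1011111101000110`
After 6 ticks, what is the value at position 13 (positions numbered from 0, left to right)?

tick 1: 1110000011010100
tick 2: 1000111010111101
tick 3: 1010100111100011
tick 4: 1111100100001010
tick 5: 1000000101101110
tick 6: 1011110111011000
position 13 holds 0

0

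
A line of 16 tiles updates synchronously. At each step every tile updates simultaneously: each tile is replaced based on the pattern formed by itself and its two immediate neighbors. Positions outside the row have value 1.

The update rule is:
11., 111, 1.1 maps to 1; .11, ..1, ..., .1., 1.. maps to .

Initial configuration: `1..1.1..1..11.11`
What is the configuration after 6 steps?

step 1: 1...1.......11.1
step 2: 1............11.
step 3: 1.............11
step 4: 1..............1
step 5: 1...............
step 6: 1...............

1...............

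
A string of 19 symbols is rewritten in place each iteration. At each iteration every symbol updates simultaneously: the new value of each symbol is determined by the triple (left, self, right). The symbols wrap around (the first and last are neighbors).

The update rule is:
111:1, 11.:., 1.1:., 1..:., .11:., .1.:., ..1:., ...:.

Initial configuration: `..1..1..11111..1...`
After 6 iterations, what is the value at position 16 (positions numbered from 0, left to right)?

.

.........111.......
..........1........
...................
...................  (fixed point — unchanged through iteration 6)
position 16 holds .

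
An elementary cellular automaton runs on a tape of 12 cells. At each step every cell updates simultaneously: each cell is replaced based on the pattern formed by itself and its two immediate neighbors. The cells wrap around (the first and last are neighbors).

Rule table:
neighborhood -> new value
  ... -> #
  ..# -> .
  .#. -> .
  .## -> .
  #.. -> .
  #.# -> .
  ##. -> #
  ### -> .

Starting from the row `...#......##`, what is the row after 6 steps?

.########..#

.#...####..#
...#....#...
##...##...##
.#.#..#.#...
..........##
.########..#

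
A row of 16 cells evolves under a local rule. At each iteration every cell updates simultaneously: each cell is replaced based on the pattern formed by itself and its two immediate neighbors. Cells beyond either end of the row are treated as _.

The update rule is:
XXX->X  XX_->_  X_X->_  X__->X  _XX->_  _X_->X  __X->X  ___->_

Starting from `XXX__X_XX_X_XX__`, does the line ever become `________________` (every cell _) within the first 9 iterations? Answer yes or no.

no

_X_XXX____X___X_
XX__X_X__XXX_XXX
__XXX_XXX_X___X_
_X_X___X__XX_XXX
XX_XX_XXXX____X_
_______XX_X__XXX
______X___XXX_X_
_____XXX_X_X__XX
____X_X__X_XXX__
iteration 9 is ____X_X__X_XXX__, still not uniform _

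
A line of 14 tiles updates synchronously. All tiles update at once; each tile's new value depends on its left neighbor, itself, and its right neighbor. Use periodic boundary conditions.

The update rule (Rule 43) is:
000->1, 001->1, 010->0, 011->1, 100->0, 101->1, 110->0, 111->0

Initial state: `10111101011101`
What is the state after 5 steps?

01100010110011
11001101100110
10011011001101
00110110011011
01101100110110

01101100110110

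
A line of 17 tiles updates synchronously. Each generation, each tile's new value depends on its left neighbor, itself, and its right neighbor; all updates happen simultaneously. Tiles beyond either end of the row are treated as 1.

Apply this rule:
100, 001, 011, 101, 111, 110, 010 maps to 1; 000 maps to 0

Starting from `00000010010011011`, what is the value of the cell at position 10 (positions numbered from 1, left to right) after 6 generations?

1

10000111111111111
11001111111111111
11111111111111111
11111111111111111  (fixed point — unchanged through generation 6)
position 10 holds 1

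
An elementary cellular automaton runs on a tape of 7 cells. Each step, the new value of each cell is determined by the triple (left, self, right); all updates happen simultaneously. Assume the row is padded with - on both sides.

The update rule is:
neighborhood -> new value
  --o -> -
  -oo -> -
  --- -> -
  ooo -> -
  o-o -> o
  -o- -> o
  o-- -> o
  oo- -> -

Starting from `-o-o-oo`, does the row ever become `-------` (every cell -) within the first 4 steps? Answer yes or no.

-oooo--
-----o-
-----oo
-------
all cells are - at step 4

yes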